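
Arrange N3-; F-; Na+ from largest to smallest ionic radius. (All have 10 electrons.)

All of these have 10 electrons, so size is governed by nuclear charge alone: the more protons, the stronger the pull on the same electron cloud, and the smaller the ion.
Nuclear charges: Na+ (Z=11), F- (Z=9), N3- (Z=7).
Largest to smallest: N3- > F- > Na+.

N3- > F- > Na+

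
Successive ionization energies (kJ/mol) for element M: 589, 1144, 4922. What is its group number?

Group 2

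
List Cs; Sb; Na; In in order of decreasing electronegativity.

Na is in period 3, group 1; In is in period 5, group 13; Sb is in period 5, group 15; Cs is in period 6, group 1.
Atoms toward the upper right of the periodic table pull bonding electrons most strongly.
Neither a single period nor a single group — weigh both effects.
Na > Cs: Na sits above Cs in group 1, so the down-group effect alone puts Na higher.
In > Na: period and group pull opposite ways; the across-period shift dominates (1.78 vs 0.93).
Sb > In: Sb lies to the right of In in period 5, so the across-period effect alone puts Sb higher.
Tabulated electronegativity (Pauling): Na 0.93, In 1.78, Sb 2.05, Cs 0.79.
So from highest to lowest: Sb > In > Na > Cs.

Sb, In, Na, Cs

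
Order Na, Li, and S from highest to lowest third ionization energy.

Li, Na, S

Consider each +2 ion: Na²⁺ is already 1 electron into the core; Li²⁺ is already 1 electron into the core; S²⁺ still has 4 valence electrons.
Pulling an electron out of a noble-gas core costs far more than removing a remaining valence electron, so Na and Li sit at the high end of IE_3.
Approximate IE_3 values (kJ/mol): Na 6910, Li 11815, S 3357.
So the third ionization energies run S < Na < Li.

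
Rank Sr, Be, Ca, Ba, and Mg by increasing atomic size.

Be < Mg < Ca < Sr < Ba

Atomic radius shrinks across a period as nuclear charge pulls the same shell inward, and grows down a group as new shells are added.
All are in group 2, so atomic radius increases down the group.
So from smallest to largest: Be < Mg < Ca < Sr < Ba.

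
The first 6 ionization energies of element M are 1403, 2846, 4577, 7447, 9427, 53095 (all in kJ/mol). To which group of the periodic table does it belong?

Look for the largest jump between consecutive ionization energies: IE6/IE5 ≈ 5.6, far larger than any earlier ratio.
That jump marks the point where a core electron is being removed. So the atom has 5 valence electrons.
A main-group element with 5 valence electrons is in group 15.

Group 15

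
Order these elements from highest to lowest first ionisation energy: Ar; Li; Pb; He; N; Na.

He is in period 1, group 18; Li is in period 2, group 1; N is in period 2, group 15; Na is in period 3, group 1; Ar is in period 3, group 18; Pb is in period 6, group 14.
IE₁ increases left→right with effective nuclear charge and decreases top→bottom as the valence shell moves farther out.
These span different periods and groups, so the two trends combine.
Li > Na: they share group 1; the group trend gives Li the larger value.
Pb > Li: the two effects oppose for this pair; the across-period effect wins (716 vs 520 kJ/mol).
N > Pb: both effects reinforce here, so N is clearly the higher of the two.
Ar > N: the two effects oppose for this pair; the across-period effect wins (1521 vs 1402 kJ/mol).
He > Ar: He sits above Ar in group 18, so the down-group effect alone puts He higher.
For reference (kJ/mol): He 2372, Li 520, N 1402, Na 496, Ar 1521, Pb 716.
So from highest to lowest: He > Ar > N > Pb > Li > Na.

He > Ar > N > Pb > Li > Na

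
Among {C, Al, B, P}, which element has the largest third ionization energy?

Consider each +2 ion: C²⁺ still has 2 valence electrons; Al²⁺ still has 1 valence electron; B²⁺ still has 1 valence electron; P²⁺ still has 3 valence electrons.
All are still removing valence electrons, so compare the +2 ions as you would atoms: IE_3 generally rises across a period (higher Z_eff) and falls down a group (larger shell), subject to the usual subshell exceptions.
Valence configurations: C²⁺ [He]2s², Al²⁺ [Ne]3s¹, B²⁺ [He]2s¹, P²⁺ [Ne]3s²3p¹.
Tabulated IE_3 (kJ/mol): C 4620, Al 2745, B 3660, P 2914.
Hence IE_3: Al < P < B < C.

C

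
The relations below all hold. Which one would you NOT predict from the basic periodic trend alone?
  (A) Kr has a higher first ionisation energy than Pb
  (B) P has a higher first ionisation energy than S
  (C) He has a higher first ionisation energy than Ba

(B)

The general trend: first ionisation energy increases across a period and decreases down a group.
(A) Kr (period 4, group 18) vs Pb (period 6, group 14): the stated order agrees with the simple trend.
(B) P (period 3, group 15) vs S (period 3, group 16): the stated order contradicts the simple trend.
(C) He (period 1, group 18) vs Ba (period 6, group 2): the stated order agrees with the simple trend.
The exception is (B): S (3p⁴) ionizes more easily than half-filled P (3p³) because the paired 3p electron in S is pushed out by e⁻–e⁻ repulsion.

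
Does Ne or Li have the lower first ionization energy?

Li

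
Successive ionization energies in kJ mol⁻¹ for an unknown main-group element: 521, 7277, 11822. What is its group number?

Look for the largest jump between consecutive ionization energies: IE2/IE1 ≈ 14.0, far larger than any earlier ratio.
That jump marks the point where a core electron is being removed. So the atom has 1 valence electron.
A main-group element with 1 valence electron is in group 1.

Group 1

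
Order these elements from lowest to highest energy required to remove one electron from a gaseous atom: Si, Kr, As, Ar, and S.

Si, As, S, Kr, Ar

Si is in period 3, group 14; S is in period 3, group 16; Ar is in period 3, group 18; As is in period 4, group 15; Kr is in period 4, group 18.
Removing the outermost electron gets harder across a period and easier down a group.
Here both period and group differ, so the two effects have to be weighed against each other.
As > Si: the two effects oppose for this pair; the across-period effect wins (947 vs 786 kJ/mol).
S > As: relative to As, both the across-period and down-group shifts push S's first ionization energy up.
Kr > S: the two effects oppose for this pair; the across-period effect wins (1351 vs 1000 kJ/mol).
Ar > Kr: Ar sits above Kr in group 18, so the down-group effect alone puts Ar higher.
For reference (kJ/mol): Si 786, S 1000, Ar 1521, As 947, Kr 1351.
So from lowest to highest: Si < As < S < Kr < Ar.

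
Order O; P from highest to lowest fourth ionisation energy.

The fourth ionization energy removes an electron from the +3 ion. For each element: O³⁺ still has 3 valence electrons; P³⁺ still has 2 valence electrons.
All are still removing valence electrons, so compare the +3 ions as you would atoms: IE_4 generally rises across a period (higher Z_eff) and falls down a group (larger shell), subject to the usual subshell exceptions.
Valence configurations: O³⁺ [He]2s²2p¹, P³⁺ [Ne]3s².
The numbers (kJ/mol): O 7469, P 4964.
Hence IE_4: P < O.

O, P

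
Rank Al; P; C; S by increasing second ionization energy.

Al, P, S, C

The second ionization energy removes an electron from the +1 ion. For each element: Al⁺ still has 2 valence electrons; P⁺ still has 4 valence electrons; C⁺ still has 3 valence electrons; S⁺ still has 5 valence electrons.
All are still removing valence electrons, so compare the +1 ions as you would atoms: IE_2 generally rises across a period (higher Z_eff) and falls down a group (larger shell), subject to the usual subshell exceptions.
Valence configurations: Al⁺ [Ne]3s², P⁺ [Ne]3s²3p², C⁺ [He]2s²2p¹, S⁺ [Ne]3s²3p³.
Tabulated IE_2 (kJ/mol): Al 1817, P 1907, C 2353, S 2252.
Hence IE_2: Al < P < S < C.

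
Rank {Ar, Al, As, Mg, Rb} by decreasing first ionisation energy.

Ar > As > Mg > Al > Rb

Across a period the outer electron is held more tightly (higher IE₁); down a group it sits in a higher shell, more shielded, and comes off more easily.
These span different periods and groups, so the two trends combine.
Al > Rb: both effects reinforce here, so Al is clearly the higher of the two.
Mg > Al: this pair runs against the simple trend — see the exception note.
As > Mg: the two effects oppose for this pair; the across-period effect wins (947 vs 738 kJ/mol).
Ar > As: both effects reinforce here, so Ar is clearly the higher of the two.
Note the exception: Mg has a higher first ionization energy than Al, contrary to the simple trend — Al's single 3p electron is easier to remove than one from Mg's filled 3s².
For reference (kJ/mol): Mg 738, Al 578, Ar 1521, As 947, Rb 403.
So from highest to lowest: Ar > As > Mg > Al > Rb.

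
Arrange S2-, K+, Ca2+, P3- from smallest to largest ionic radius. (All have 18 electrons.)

Ca2+ < K+ < S2- < P3-

All of these have 18 electrons, so size is governed by nuclear charge alone: the more protons, the stronger the pull on the same electron cloud, and the smaller the ion.
Nuclear charges: Ca2+ (Z=20), K+ (Z=19), S2- (Z=16), P3- (Z=15).
Smallest to largest: Ca2+ < K+ < S2- < P3-.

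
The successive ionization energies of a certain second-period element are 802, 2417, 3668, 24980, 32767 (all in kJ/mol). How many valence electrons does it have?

Look for the largest jump between consecutive ionization energies: IE4/IE3 ≈ 6.8, far larger than any earlier ratio.
That jump marks the point where a core electron is being removed. So the atom has 3 valence electrons.

3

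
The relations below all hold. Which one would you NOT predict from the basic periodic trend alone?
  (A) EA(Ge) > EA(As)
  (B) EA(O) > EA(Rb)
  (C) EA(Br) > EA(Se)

(A)

The general trend: electron affinity increases across a period and decreases down a group.
(A) Ge (period 4, group 14) vs As (period 4, group 15): the stated order contradicts the simple trend.
(B) O (period 2, group 16) vs Rb (period 5, group 1): the stated order agrees with the simple trend.
(C) Br (period 4, group 17) vs Se (period 4, group 16): the stated order agrees with the simple trend.
The exception is (A): adding an electron to As's half-filled 4p³ is unfavourable, so Ge (4p²) has the more exothermic EA.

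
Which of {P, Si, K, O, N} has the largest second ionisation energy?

Consider each +1 ion: P⁺ still has 4 valence electrons; Si⁺ still has 3 valence electrons; K⁺ is the bare [Ar] core; O⁺ still has 5 valence electrons; N⁺ still has 4 valence electrons.
Usually core removal costs more than valence removal, but here the competition is close: a tightly held n=2 valence electron can cost more to remove than an n=3 core electron, so the actual values have to decide it.
Valence configurations: P⁺ [Ne]3s²3p², Si⁺ [Ne]3s²3p¹, O⁺ [He]2s²2p³, N⁺ [He]2s²2p².
Tabulated IE_2 (kJ/mol): P 1907, Si 1577, K 3052, O 3388, N 2856.
Hence IE_2: Si < P < N < K < O.

O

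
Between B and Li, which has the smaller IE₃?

The third ionization energy removes an electron from the +2 ion. For each element: B²⁺ still has 1 valence electron; Li²⁺ is already 1 electron into the core.
Pulling an electron out of a noble-gas core costs far more than removing a remaining valence electron, so Li sits at the high end of IE_3.
Tabulated IE_3 (kJ/mol): B 3660, Li 11815.
Hence IE_3: B < Li.

B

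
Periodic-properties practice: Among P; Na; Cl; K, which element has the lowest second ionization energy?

P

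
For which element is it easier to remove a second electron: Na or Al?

Consider each +1 ion: Na⁺ is the bare [Ne] core; Al⁺ still has 2 valence electrons.
Core electrons are held far more tightly than valence electrons, so Na tops the IE_2 order.
Tabulated IE_2 (kJ/mol): Na 4562, Al 1817.
Putting it together, IE_2: Al < Na.

Al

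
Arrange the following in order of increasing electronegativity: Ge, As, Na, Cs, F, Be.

Be is in period 2, group 2; F is in period 2, group 17; Na is in period 3, group 1; Ge is in period 4, group 14; As is in period 4, group 15; Cs is in period 6, group 1.
Smaller atoms with higher effective nuclear charge are more electronegative.
Neither a single period nor a single group — weigh both effects.
Na > Cs: Na sits above Cs in group 1, so the down-group effect alone puts Na higher.
Be > Na: both effects reinforce here, so Be is clearly the higher of the two.
Ge > Be: period and group pull opposite ways; the across-period shift dominates (2.01 vs 1.57).
As > Ge: both are in period 4; the period trend gives As the larger value.
F > As: both effects reinforce here, so F is clearly the higher of the two.
Approximate values (Pauling): Be 1.57, F 3.98, Na 0.93, Ge 2.01, As 2.18, Cs 0.79.
So from lowest to highest: Cs < Na < Be < Ge < As < F.

Cs < Na < Be < Ge < As < F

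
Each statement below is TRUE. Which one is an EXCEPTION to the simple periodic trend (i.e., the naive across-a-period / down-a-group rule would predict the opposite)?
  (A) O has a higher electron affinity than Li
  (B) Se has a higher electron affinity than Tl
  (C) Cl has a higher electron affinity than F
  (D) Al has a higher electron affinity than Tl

The general trend: electron affinity increases across a period and decreases down a group.
(A) O (period 2, group 16) vs Li (period 2, group 1): the stated order agrees with the simple trend.
(B) Se (period 4, group 16) vs Tl (period 6, group 13): the stated order agrees with the simple trend.
(C) Cl (period 3, group 17) vs F (period 2, group 17): the stated order contradicts the simple trend.
(D) Al (period 3, group 13) vs Tl (period 6, group 13): the stated order agrees with the simple trend.
The exception is (C): F's small 2p subshell makes the incoming electron feel strong e⁻–e⁻ repulsion, so Cl actually releases more energy on gaining an electron.

(C)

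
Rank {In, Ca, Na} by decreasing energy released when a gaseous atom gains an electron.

Na is in period 3, group 1; Ca is in period 4, group 2; In is in period 5, group 13.
EA tends to increase across a period and decrease down a group, though the pattern is less regular than for IE or radius.
A diagonal step moves right (one effect) and down (the opposite effect) at once.
In > Ca: the two effects oppose for this pair; the across-period effect wins (29 vs 2 kJ/mol).
Na > In: the two effects oppose for this pair; the down-group effect wins (53 vs 29 kJ/mol).
Approximate values (kJ/mol): Na 53, Ca 2, In 29.
So from highest to lowest: Na > In > Ca.

Na, In, Ca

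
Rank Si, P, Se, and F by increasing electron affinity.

F is in period 2, group 17; Si is in period 3, group 14; P is in period 3, group 15; Se is in period 4, group 16.
Atoms with high Z_eff and room in the valence shell (especially the halogens) have the most exothermic electron affinities.
Neither a single period nor a single group — weigh both effects.
Si > P: this pair runs against the simple trend — see the exception note.
Se > Si: the two effects oppose for this pair; the across-period effect wins (195 vs 134 kJ/mol).
F > Se: relative to Se, both the across-period and down-group shifts push F's electron affinity up.
Note the exception: Si has a higher electron affinity than P, contrary to the simple trend — adding an electron to P's half-filled 3p³ is unfavourable, so Si (3p²) has the more exothermic EA.
Approximate values (kJ/mol): F 328, Si 134, P 72, Se 195.
So from lowest to highest: P < Si < Se < F.

P, Si, Se, F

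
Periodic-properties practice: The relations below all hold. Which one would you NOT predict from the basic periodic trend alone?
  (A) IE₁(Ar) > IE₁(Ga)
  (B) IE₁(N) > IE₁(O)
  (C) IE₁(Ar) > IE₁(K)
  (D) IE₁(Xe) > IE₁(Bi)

(B)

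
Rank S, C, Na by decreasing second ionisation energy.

The second ionization energy removes an electron from the +1 ion. For each element: S⁺ still has 5 valence electrons; C⁺ still has 3 valence electrons; Na⁺ is the bare [Ne] core.
Pulling an electron out of a noble-gas core costs far more than removing a remaining valence electron, so Na sits at the high end of IE_2.
Valence configurations: S⁺ [Ne]3s²3p³, C⁺ [He]2s²2p¹.
Tabulated IE_2 (kJ/mol): S 2252, C 2353, Na 4562.
Hence IE_2: S < C < Na.

Na, C, S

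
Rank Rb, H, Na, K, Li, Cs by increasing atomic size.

H is in period 1, group 1; Li is in period 2, group 1; Na is in period 3, group 1; K is in period 4, group 1; Rb is in period 5, group 1; Cs is in period 6, group 1.
Atomic radius shrinks across a period as nuclear charge pulls the same shell inward, and grows down a group as new shells are added.
All are in group 1, so atomic radius increases down the group.
So from smallest to largest: H < Li < Na < K < Rb < Cs.

H < Li < Na < K < Rb < Cs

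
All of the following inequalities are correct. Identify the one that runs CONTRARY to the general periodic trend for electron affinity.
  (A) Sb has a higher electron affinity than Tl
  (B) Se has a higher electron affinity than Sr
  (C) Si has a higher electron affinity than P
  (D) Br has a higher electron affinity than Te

The general trend: electron affinity increases across a period and decreases down a group.
(A) Sb (period 5, group 15) vs Tl (period 6, group 13): the stated order agrees with the simple trend.
(B) Se (period 4, group 16) vs Sr (period 5, group 2): the stated order agrees with the simple trend.
(C) Si (period 3, group 14) vs P (period 3, group 15): the stated order contradicts the simple trend.
(D) Br (period 4, group 17) vs Te (period 5, group 16): the stated order agrees with the simple trend.
The exception is (C): adding an electron to P's half-filled 3p³ is unfavourable, so Si (3p²) has the more exothermic EA.

(C)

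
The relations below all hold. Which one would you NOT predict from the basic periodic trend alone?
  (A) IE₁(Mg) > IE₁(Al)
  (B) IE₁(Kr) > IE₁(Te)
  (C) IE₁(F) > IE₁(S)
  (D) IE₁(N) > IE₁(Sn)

(A)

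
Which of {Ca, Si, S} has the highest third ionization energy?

After 2 electrons have been removed, what remains? Ca²⁺ is the bare [Ar] core; Si²⁺ still has 2 valence electrons; S²⁺ still has 4 valence electrons.
Breaking into a closed-shell core is much more expensive than removing a leftover valence electron — Ca has the largest IE_3 here.
Valence configurations: Si²⁺ [Ne]3s², S²⁺ [Ne]3s²3p².
Tabulated IE_3 (kJ/mol): Ca 4912, Si 3232, S 3357.
Overall IE_3 order: Si < S < Ca.

Ca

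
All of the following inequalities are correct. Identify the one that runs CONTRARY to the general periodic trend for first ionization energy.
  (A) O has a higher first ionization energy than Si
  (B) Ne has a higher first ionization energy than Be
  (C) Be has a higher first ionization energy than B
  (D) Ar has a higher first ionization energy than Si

The general trend: first ionization energy increases across a period and decreases down a group.
(A) O (period 2, group 16) vs Si (period 3, group 14): the stated order agrees with the simple trend.
(B) Ne (period 2, group 18) vs Be (period 2, group 2): the stated order agrees with the simple trend.
(C) Be (period 2, group 2) vs B (period 2, group 13): the stated order contradicts the simple trend.
(D) Ar (period 3, group 18) vs Si (period 3, group 14): the stated order agrees with the simple trend.
The exception is (C): removing B's lone 2p electron is easier than breaking Be's filled 2s².

(C)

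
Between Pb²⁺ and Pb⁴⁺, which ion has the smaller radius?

Pb⁴⁺

Both ions have Z = 82 protons, but Pb⁴⁺ has lost more electrons, so its remaining electrons feel a larger effective nuclear charge per electron and are pulled in more tightly.
Higher positive charge → smaller ion, so Pb²⁺ > Pb⁴⁺.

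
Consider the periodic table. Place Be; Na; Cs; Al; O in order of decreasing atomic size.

Cs > Na > Al > Be > O

Across a period the added protons contract the valence shell; down a group each new principal shell makes the atom larger.
Neither a single period nor a single group — weigh both effects.
Be > O: Be lies to the left of O in period 2, so the across-period effect alone puts Be larger.
Al > Be: period and group pull opposite ways; the down-group shift dominates (126 vs 102 pm).
Na > Al: Na lies to the left of Al in period 3, so the across-period effect alone puts Na larger.
Cs > Na: Cs sits below Na in group 1, so the down-group effect alone puts Cs larger.
For reference (pm): Be 102, O 63, Na 155, Al 126, Cs 232.
So from largest to smallest: Cs > Na > Al > Be > O.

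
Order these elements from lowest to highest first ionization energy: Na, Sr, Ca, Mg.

Across a period the outer electron is held more tightly (higher IE₁); down a group it sits in a higher shell, more shielded, and comes off more easily.
Here both period and group differ, so the two effects have to be weighed against each other.
Sr > Na: the two effects oppose for this pair; the across-period effect wins (550 vs 496 kJ/mol).
Ca > Sr: they share group 2; the group trend gives Ca the larger value.
Mg > Ca: Mg sits above Ca in group 2, so the down-group effect alone puts Mg higher.
Approximate values (kJ/mol): Na 496, Mg 738, Ca 590, Sr 550.
So from lowest to highest: Na < Sr < Ca < Mg.

Na, Sr, Ca, Mg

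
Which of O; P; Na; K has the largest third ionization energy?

Consider each +2 ion: O²⁺ still has 4 valence electrons; P²⁺ still has 3 valence electrons; Na²⁺ is already 1 electron into the core; K²⁺ is already 1 electron into the core.
Usually core removal costs more than valence removal, but here the competition is close: a tightly held n=2 valence electron can cost more to remove than an n=3 core electron, so the actual values have to decide it.
Valence configurations: O²⁺ [He]2s²2p², P²⁺ [Ne]3s²3p¹.
Tabulated IE_3 (kJ/mol): O 5300, P 2914, Na 6910, K 4420.
Overall IE_3 order: P < K < O < Na.

Na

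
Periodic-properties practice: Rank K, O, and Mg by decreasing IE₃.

Consider each +2 ion: K²⁺ is already 1 electron into the core; O²⁺ still has 4 valence electrons; Mg²⁺ is the bare [Ne] core.
Usually core removal costs more than valence removal, but here the competition is close: a tightly held n=2 valence electron can cost more to remove than an n=3 core electron, so the actual values have to decide it.
Tabulated IE_3 (kJ/mol): K 4420, O 5300, Mg 7733.
So the third ionization energies run K < O < Mg.

Mg > O > K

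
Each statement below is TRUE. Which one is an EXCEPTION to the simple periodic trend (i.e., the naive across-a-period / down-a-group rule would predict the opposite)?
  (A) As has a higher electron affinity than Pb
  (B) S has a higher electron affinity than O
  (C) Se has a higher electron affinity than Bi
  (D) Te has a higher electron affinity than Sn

The general trend: electron affinity increases across a period and decreases down a group.
(A) As (period 4, group 15) vs Pb (period 6, group 14): the stated order agrees with the simple trend.
(B) S (period 3, group 16) vs O (period 2, group 16): the stated order contradicts the simple trend.
(C) Se (period 4, group 16) vs Bi (period 6, group 15): the stated order agrees with the simple trend.
(D) Te (period 5, group 16) vs Sn (period 5, group 14): the stated order agrees with the simple trend.
The exception is (B): the compact 2p subshell of O repels the added electron more than S's larger 3p does.

(B)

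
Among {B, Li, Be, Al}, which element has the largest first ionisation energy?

Be

Across a period the outer electron is held more tightly (higher IE₁); down a group it sits in a higher shell, more shielded, and comes off more easily.
Neither a single period nor a single group — weigh both effects.
Al > Li: the two effects oppose for this pair; the across-period effect wins (578 vs 520 kJ/mol).
B > Al: they share group 13; the group trend gives B the larger value.
Be > B: this pair runs against the simple trend — see the exception note.
Note the exception: Be has a higher first ionization energy than B, contrary to the simple trend — removing B's lone 2p electron is easier than breaking Be's filled 2s².
Tabulated first ionization energy (kJ/mol): Li 520, Be 900, B 801, Al 578.
The largest first ionisation energy among these belongs to Be.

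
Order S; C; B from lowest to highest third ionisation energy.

S < B < C

After 2 electrons have been removed, what remains? S²⁺ still has 4 valence electrons; C²⁺ still has 2 valence electrons; B²⁺ still has 1 valence electron.
All are still removing valence electrons, so compare the +2 ions as you would atoms: IE_3 generally rises across a period (higher Z_eff) and falls down a group (larger shell), subject to the usual subshell exceptions.
Valence configurations: S²⁺ [Ne]3s²3p², C²⁺ [He]2s², B²⁺ [He]2s¹.
Approximate IE_3 values (kJ/mol): S 3357, C 4620, B 3660.
Hence IE_3: S < B < C.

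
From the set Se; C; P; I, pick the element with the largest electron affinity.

I

EA tends to increase across a period and decrease down a group, though the pattern is less regular than for IE or radius.
A diagonal step moves right (one effect) and down (the opposite effect) at once.
C > P: period and group pull opposite ways; the down-group shift dominates (122 vs 72 kJ/mol).
Se > C: the two effects oppose for this pair; the across-period effect wins (195 vs 122 kJ/mol).
I > Se: period and group pull opposite ways; the across-period shift dominates (295 vs 195 kJ/mol).
Tabulated electron affinity (kJ/mol): C 122, P 72, Se 195, I 295.
The largest electron affinity among these belongs to I.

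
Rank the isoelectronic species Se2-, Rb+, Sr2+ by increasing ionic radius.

All of these have 36 electrons, so size is governed by nuclear charge alone: the more protons, the stronger the pull on the same electron cloud, and the smaller the ion.
Nuclear charges: Sr2+ (Z=38), Rb+ (Z=37), Se2- (Z=34).
Smallest to largest: Sr2+ < Rb+ < Se2-.

Sr2+ < Rb+ < Se2-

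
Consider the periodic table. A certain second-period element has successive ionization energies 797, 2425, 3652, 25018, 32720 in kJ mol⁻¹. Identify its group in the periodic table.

Group 13

Look for the largest jump between consecutive ionization energies: IE4/IE3 ≈ 6.9, far larger than any earlier ratio.
That jump marks the point where a core electron is being removed. So the atom has 3 valence electrons.
A main-group element with 3 valence electrons is in group 13.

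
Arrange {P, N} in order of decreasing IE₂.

N > P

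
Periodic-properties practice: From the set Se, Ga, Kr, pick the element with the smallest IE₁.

Ga

Ga is in period 4, group 13; Se is in period 4, group 16; Kr is in period 4, group 18.
Across a period the outer electron is held more tightly (higher IE₁); down a group it sits in a higher shell, more shielded, and comes off more easily.
All lie in period 4, so first ionization energy increases left to right.
The smallest IE₁ among these belongs to Ga.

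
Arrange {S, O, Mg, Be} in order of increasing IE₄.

S, O, Mg, Be

IE_4 is the cost of taking one more electron from the +3 cation: S³⁺ still has 3 valence electrons; O³⁺ still has 3 valence electrons; Mg³⁺ is already 1 electron into the core; Be³⁺ is already 1 electron into the core.
Core electrons are held far more tightly than valence electrons, so Mg and Be top the IE_4 order.
Valence configurations: S³⁺ [Ne]3s²3p¹, O³⁺ [He]2s²2p¹.
The numbers (kJ/mol): S 4556, O 7469, Mg 10543, Be 21007.
Hence IE_4: S < O < Mg < Be.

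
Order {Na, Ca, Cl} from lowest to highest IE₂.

The second ionization energy removes an electron from the +1 ion. For each element: Na⁺ is the bare [Ne] core; Ca⁺ still has 1 valence electron; Cl⁺ still has 6 valence electrons.
Breaking into a closed-shell core is much more expensive than removing a leftover valence electron — Na has the largest IE_2 here.
Valence configurations: Ca⁺ [Ar]4s¹, Cl⁺ [Ne]3s²3p⁴.
The numbers (kJ/mol): Na 4562, Ca 1145, Cl 2298.
So the second ionization energies run Ca < Cl < Na.

Ca < Cl < Na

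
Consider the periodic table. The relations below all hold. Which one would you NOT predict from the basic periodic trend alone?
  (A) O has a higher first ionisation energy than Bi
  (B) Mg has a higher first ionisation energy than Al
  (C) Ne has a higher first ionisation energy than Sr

The general trend: first ionisation energy increases across a period and decreases down a group.
(A) O (period 2, group 16) vs Bi (period 6, group 15): the stated order agrees with the simple trend.
(B) Mg (period 3, group 2) vs Al (period 3, group 13): the stated order contradicts the simple trend.
(C) Ne (period 2, group 18) vs Sr (period 5, group 2): the stated order agrees with the simple trend.
The exception is (B): Al's single 3p electron is easier to remove than one from Mg's filled 3s².

(B)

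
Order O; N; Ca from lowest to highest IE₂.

Ca < N < O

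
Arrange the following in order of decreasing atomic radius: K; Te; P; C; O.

K > Te > P > C > O

C is in period 2, group 14; O is in period 2, group 16; P is in period 3, group 15; K is in period 4, group 1; Te is in period 5, group 16.
Across a period the added protons contract the valence shell; down a group each new principal shell makes the atom larger.
These span different periods and groups, so the two trends combine.
C > O: C lies to the left of O in period 2, so the across-period effect alone puts C larger.
P > C: the two effects oppose for this pair; the down-group effect wins (111 vs 75 pm).
Te > P: the two effects oppose for this pair; the down-group effect wins (136 vs 111 pm).
K > Te: period and group pull opposite ways; the across-period shift dominates (196 vs 136 pm).
Tabulated atomic radius (pm): C 75, O 63, P 111, K 196, Te 136.
So from largest to smallest: K > Te > P > C > O.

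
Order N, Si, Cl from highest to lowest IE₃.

Consider each +2 ion: N²⁺ still has 3 valence electrons; Si²⁺ still has 2 valence electrons; Cl²⁺ still has 5 valence electrons.
All are still removing valence electrons, so compare the +2 ions as you would atoms: IE_3 generally rises across a period (higher Z_eff) and falls down a group (larger shell), subject to the usual subshell exceptions.
Valence configurations: N²⁺ [He]2s²2p¹, Si²⁺ [Ne]3s², Cl²⁺ [Ne]3s²3p³.
The numbers (kJ/mol): N 4578, Si 3232, Cl 3822.
Putting it together, IE_3: Si < Cl < N.

N > Cl > Si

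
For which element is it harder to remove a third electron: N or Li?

IE_3 is the cost of taking one more electron from the +2 cation: N²⁺ still has 3 valence electrons; Li²⁺ is already 1 electron into the core.
Breaking into a closed-shell core is much more expensive than removing a leftover valence electron — Li has the largest IE_3 here.
The numbers (kJ/mol): N 4578, Li 11815.
So the third ionization energies run N < Li.

Li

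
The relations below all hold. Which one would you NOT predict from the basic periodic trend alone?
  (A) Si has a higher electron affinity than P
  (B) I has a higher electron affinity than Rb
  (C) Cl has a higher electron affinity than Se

The general trend: electron affinity increases across a period and decreases down a group.
(A) Si (period 3, group 14) vs P (period 3, group 15): the stated order contradicts the simple trend.
(B) I (period 5, group 17) vs Rb (period 5, group 1): the stated order agrees with the simple trend.
(C) Cl (period 3, group 17) vs Se (period 4, group 16): the stated order agrees with the simple trend.
The exception is (A): adding an electron to P's half-filled 3p³ is unfavourable, so Si (3p²) has the more exothermic EA.

(A)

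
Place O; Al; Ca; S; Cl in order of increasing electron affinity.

Ca < Al < O < S < Cl

O is in period 2, group 16; Al is in period 3, group 13; S is in period 3, group 16; Cl is in period 3, group 17; Ca is in period 4, group 2.
EA tends to increase across a period and decrease down a group, though the pattern is less regular than for IE or radius.
Here both period and group differ, so the two effects have to be weighed against each other.
Al > Ca: relative to Ca, both the across-period and down-group shifts push Al's electron affinity up.
O > Al: relative to Al, both the across-period and down-group shifts push O's electron affinity up.
S > O: this pair runs against the simple trend — see the exception note.
Cl > S: both are in period 3; the period trend gives Cl the larger value.
Note the exception: S has a higher electron affinity than O, contrary to the simple trend — the compact 2p subshell of O repels the added electron more than S's larger 3p does.
For reference (kJ/mol): O 141, Al 42, S 200, Cl 349, Ca 2.
So from lowest to highest: Ca < Al < O < S < Cl.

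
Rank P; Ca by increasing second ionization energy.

After 1 electron has been removed, what remains? P⁺ still has 4 valence electrons; Ca⁺ still has 1 valence electron.
All are still removing valence electrons, so compare the +1 ions as you would atoms: IE_2 generally rises across a period (higher Z_eff) and falls down a group (larger shell), subject to the usual subshell exceptions.
Valence configurations: P⁺ [Ne]3s²3p², Ca⁺ [Ar]4s¹.
Tabulated IE_2 (kJ/mol): P 1907, Ca 1145.
So the second ionization energies run Ca < P.

Ca < P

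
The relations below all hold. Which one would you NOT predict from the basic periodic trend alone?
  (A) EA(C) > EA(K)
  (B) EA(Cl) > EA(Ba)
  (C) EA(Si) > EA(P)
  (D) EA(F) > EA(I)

The general trend: electron affinity increases across a period and decreases down a group.
(A) C (period 2, group 14) vs K (period 4, group 1): the stated order agrees with the simple trend.
(B) Cl (period 3, group 17) vs Ba (period 6, group 2): the stated order agrees with the simple trend.
(C) Si (period 3, group 14) vs P (period 3, group 15): the stated order contradicts the simple trend.
(D) F (period 2, group 17) vs I (period 5, group 17): the stated order agrees with the simple trend.
The exception is (C): adding an electron to P's half-filled 3p³ is unfavourable, so Si (3p²) has the more exothermic EA.

(C)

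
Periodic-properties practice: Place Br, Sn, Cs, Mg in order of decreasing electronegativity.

Mg is in period 3, group 2; Br is in period 4, group 17; Sn is in period 5, group 14; Cs is in period 6, group 1.
Atoms toward the upper right of the periodic table pull bonding electrons most strongly.
These span different periods and groups, so the two trends combine.
Mg > Cs: relative to Cs, both the across-period and down-group shifts push Mg's electronegativity up.
Sn > Mg: period and group pull opposite ways; the across-period shift dominates (1.96 vs 1.31).
Br > Sn: both effects reinforce here, so Br is clearly the higher of the two.
Approximate values (Pauling): Mg 1.31, Br 2.96, Sn 1.96, Cs 0.79.
So from highest to lowest: Br > Sn > Mg > Cs.

Br > Sn > Mg > Cs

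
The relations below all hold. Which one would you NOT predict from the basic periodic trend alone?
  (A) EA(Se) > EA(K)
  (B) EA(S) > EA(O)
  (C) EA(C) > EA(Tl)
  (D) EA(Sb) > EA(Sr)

(B)

The general trend: electron affinity increases across a period and decreases down a group.
(A) Se (period 4, group 16) vs K (period 4, group 1): the stated order agrees with the simple trend.
(B) S (period 3, group 16) vs O (period 2, group 16): the stated order contradicts the simple trend.
(C) C (period 2, group 14) vs Tl (period 6, group 13): the stated order agrees with the simple trend.
(D) Sb (period 5, group 15) vs Sr (period 5, group 2): the stated order agrees with the simple trend.
The exception is (B): the compact 2p subshell of O repels the added electron more than S's larger 3p does.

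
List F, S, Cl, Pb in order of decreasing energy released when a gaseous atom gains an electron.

Cl, F, S, Pb

Adding an electron releases more energy for atoms nearer the top right (short of the noble gases).
Here both period and group differ, so the two effects have to be weighed against each other.
S > Pb: relative to Pb, both the across-period and down-group shifts push S's electron affinity up.
F > S: relative to S, both the across-period and down-group shifts push F's electron affinity up.
Cl > F: this pair runs against the simple trend — see the exception note.
Note the exception: Cl has a higher electron affinity than F, contrary to the simple trend — F's small 2p subshell makes the incoming electron feel strong e⁻–e⁻ repulsion, so Cl actually releases more energy on gaining an electron.
Approximate values (kJ/mol): F 328, S 200, Cl 349, Pb 35.
So from highest to lowest: Cl > F > S > Pb.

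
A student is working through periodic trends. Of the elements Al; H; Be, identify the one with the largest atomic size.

Moving right in a period, electrons are added to the same shell under a stronger nuclear pull, so atoms get smaller; moving down, a new shell is opened and atoms get larger.
A diagonal step moves right (one effect) and down (the opposite effect) at once.
Be > H: the two effects oppose for this pair; the down-group effect wins (102 vs 32 pm).
Al > Be: the two effects oppose for this pair; the down-group effect wins (126 vs 102 pm).
For reference (pm): H 32, Be 102, Al 126.
The largest atomic size among these belongs to Al.

Al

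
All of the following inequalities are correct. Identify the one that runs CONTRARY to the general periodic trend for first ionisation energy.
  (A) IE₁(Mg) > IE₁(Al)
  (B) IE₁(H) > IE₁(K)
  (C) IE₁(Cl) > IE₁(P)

(A)

The general trend: first ionisation energy increases across a period and decreases down a group.
(A) Mg (period 3, group 2) vs Al (period 3, group 13): the stated order contradicts the simple trend.
(B) H (period 1, group 1) vs K (period 4, group 1): the stated order agrees with the simple trend.
(C) Cl (period 3, group 17) vs P (period 3, group 15): the stated order agrees with the simple trend.
The exception is (A): Al's single 3p electron is easier to remove than one from Mg's filled 3s².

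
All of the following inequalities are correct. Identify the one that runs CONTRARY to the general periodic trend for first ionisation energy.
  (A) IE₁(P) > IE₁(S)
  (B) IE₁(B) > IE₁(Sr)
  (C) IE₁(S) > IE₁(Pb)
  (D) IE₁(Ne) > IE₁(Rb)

(A)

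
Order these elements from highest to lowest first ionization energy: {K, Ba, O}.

IE₁ increases left→right with effective nuclear charge and decreases top→bottom as the valence shell moves farther out.
These span different periods and groups, so the two trends combine.
Ba > K: period and group pull opposite ways; the across-period shift dominates (503 vs 419 kJ/mol).
O > Ba: both effects reinforce here, so O is clearly the higher of the two.
Approximate values (kJ/mol): O 1314, K 419, Ba 503.
So from highest to lowest: O > Ba > K.

O > Ba > K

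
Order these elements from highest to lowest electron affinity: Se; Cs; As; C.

C is in period 2, group 14; As is in period 4, group 15; Se is in period 4, group 16; Cs is in period 6, group 1.
Adding an electron releases more energy for atoms nearer the top right (short of the noble gases).
Neither a single period nor a single group — weigh both effects.
As > Cs: relative to Cs, both the across-period and down-group shifts push As's electron affinity up.
C > As: period and group pull opposite ways; the down-group shift dominates (122 vs 78 kJ/mol).
Se > C: period and group pull opposite ways; the across-period shift dominates (195 vs 122 kJ/mol).
Approximate values (kJ/mol): C 122, As 78, Se 195, Cs 46.
So from highest to lowest: Se > C > As > Cs.

Se > C > As > Cs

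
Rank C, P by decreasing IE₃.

C, P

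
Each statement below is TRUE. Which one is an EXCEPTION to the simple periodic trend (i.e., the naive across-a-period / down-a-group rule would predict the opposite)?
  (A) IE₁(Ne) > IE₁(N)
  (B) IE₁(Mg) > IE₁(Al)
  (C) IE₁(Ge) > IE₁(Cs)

(B)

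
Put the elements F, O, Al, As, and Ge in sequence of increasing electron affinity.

Al < As < Ge < O < F

O is in period 2, group 16; F is in period 2, group 17; Al is in period 3, group 13; Ge is in period 4, group 14; As is in period 4, group 15.
Electron affinity generally becomes more exothermic across a period toward the halogens and less exothermic down a group.
Here both period and group differ, so the two effects have to be weighed against each other.
As > Al: period and group pull opposite ways; the across-period shift dominates (78 vs 42 kJ/mol).
Ge > As: this pair runs against the simple trend — see the exception note.
O > Ge: relative to Ge, both the across-period and down-group shifts push O's electron affinity up.
F > O: F lies to the right of O in period 2, so the across-period effect alone puts F higher.
Note the exception: Ge has a higher electron affinity than As, contrary to the simple trend — adding an electron to As's half-filled 4p³ is unfavourable, so Ge (4p²) has the more exothermic EA.
Tabulated electron affinity (kJ/mol): O 141, F 328, Al 42, Ge 119, As 78.
So from lowest to highest: Al < As < Ge < O < F.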